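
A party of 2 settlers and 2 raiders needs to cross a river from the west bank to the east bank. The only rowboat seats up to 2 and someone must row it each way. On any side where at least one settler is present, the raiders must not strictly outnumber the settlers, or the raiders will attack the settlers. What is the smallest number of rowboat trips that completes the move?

Counting alone: each trip to the east bank takes at most 2 across and each return brings at least 1 back, so after t trips out (and t−1 returns) at most 2t − (t−1) of the 4 are across; that first reaches 4 at t = 3, so at least 5 crossings are needed.
The plan below uses exactly 5 crossings, so it is optimal:
1. 2 raiders → the east bank.  (the west bank: 2S 0R; the east bank: 0S 2R)
2. 1 raider ← the west bank.  (the west bank: 2S 1R; the east bank: 0S 1R)
3. 2 settlers → the east bank.  (the west bank: 0S 1R; the east bank: 2S 1R)
4. 1 raider ← the west bank.  (the west bank: 0S 2R; the east bank: 2S 0R)
5. 2 raiders → the east bank.  (the west bank: 0S 0R; the east bank: 2S 2R)

5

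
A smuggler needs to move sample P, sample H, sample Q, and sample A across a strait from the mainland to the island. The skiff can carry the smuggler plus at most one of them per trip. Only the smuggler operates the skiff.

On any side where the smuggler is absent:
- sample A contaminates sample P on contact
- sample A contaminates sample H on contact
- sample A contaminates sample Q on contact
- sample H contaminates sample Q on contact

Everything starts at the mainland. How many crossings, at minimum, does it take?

Whatever the first load, the items left behind include a forbidden pair without the smuggler. No opening move is safe, so no plan exists.

impossible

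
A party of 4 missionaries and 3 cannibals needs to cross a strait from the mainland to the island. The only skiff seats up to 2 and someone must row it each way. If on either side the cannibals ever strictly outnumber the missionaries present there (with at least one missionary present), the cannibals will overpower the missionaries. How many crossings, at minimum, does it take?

Counting alone: each trip to the island takes at most 2 across and each return brings at least 1 back, so after t trips out (and t−1 returns) at most 2t − (t−1) of the 7 are across; that first reaches 7 at t = 6, so at least 11 crossings are needed.
The plan below uses exactly 11 crossings, so it is optimal:
1. 2 cannibals → the island.  (the mainland: 4M 1C; the island: 0M 2C)
2. 1 cannibal ← the mainland.  (the mainland: 4M 2C; the island: 0M 1C)
3. 2 cannibals → the island.  (the mainland: 4M 0C; the island: 0M 3C)
4. 1 cannibal ← the mainland.  (the mainland: 4M 1C; the island: 0M 2C)
5. 2 missionaries → the island.  (the mainland: 2M 1C; the island: 2M 2C)
6. 1 cannibal ← the mainland.  (the mainland: 2M 2C; the island: 2M 1C)
7. 1 missionary and 1 cannibal → the island.  (the mainland: 1M 1C; the island: 3M 2C)
8. 1 missionary ← the mainland.  (the mainland: 2M 1C; the island: 2M 2C)
9. 1 missionary and 1 cannibal → the island.  (the mainland: 1M 0C; the island: 3M 3C)
10. 1 cannibal ← the mainland.  (the mainland: 1M 1C; the island: 3M 2C)
11. 1 missionary and 1 cannibal → the island.  (the mainland: 0M 0C; the island: 4M 3C)

11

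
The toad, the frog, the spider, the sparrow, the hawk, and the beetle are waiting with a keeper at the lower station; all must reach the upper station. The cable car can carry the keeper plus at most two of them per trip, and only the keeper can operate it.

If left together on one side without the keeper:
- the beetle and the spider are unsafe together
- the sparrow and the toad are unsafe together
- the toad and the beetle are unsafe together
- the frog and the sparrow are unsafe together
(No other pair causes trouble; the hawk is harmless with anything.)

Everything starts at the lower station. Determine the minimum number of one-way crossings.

7

Counting alone: the keeper can take at most 2 across per trip to the upper station, so moving all 6 needs at least 3 loaded trips out, with a return between consecutive ones — at least 5 crossings.
The safety rule pushes this higher. Following every safe sequence of crossings, the most of the 6 that can be at the upper station as the cable car arrives there on crossing 5 is 5 — never all 6.
So no plan with fewer than 7 crossings exists, and this one achieves 7:
1. Keeper goes to the upper station with the beetle and the sparrow.  [the lower station: the frog, the hawk, the spider, the toad | the upper station: the beetle, the sparrow]
2. Keeper goes back to the lower station alone.  [the lower station: the frog, the hawk, the spider, the toad | the upper station: the beetle, the sparrow]
3. Keeper goes to the upper station with the frog and the toad.  [the lower station: the hawk, the spider | the upper station: the beetle, the frog, the sparrow, the toad]
4. Keeper goes back to the lower station with the beetle and the sparrow.  [the lower station: the beetle, the hawk, the sparrow, the spider | the upper station: the frog, the toad]
5. Keeper goes to the upper station with the hawk and the spider.  [the lower station: the beetle, the sparrow | the upper station: the frog, the hawk, the spider, the toad]
6. Keeper goes back to the lower station alone.  [the lower station: the beetle, the sparrow | the upper station: the frog, the hawk, the spider, the toad]
7. Keeper goes to the upper station with the beetle and the sparrow.  [the lower station: — | the upper station: the beetle, the frog, the hawk, the sparrow, the spider, the toad]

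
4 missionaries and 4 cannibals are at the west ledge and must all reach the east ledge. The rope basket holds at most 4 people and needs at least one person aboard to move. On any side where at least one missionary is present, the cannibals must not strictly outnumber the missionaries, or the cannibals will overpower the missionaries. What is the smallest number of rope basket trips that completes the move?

Counting alone: each trip to the east ledge takes at most 4 across and each return brings at least 1 back, so after t trips out (and t−1 returns) at most 4t − (t−1) of the 8 are across; that first reaches 8 at t = 3, so at least 5 crossings are needed.
The plan below uses exactly 5 crossings, so it is optimal:
1. 2 cannibals → the east ledge.  (the west ledge: 4M 2C; the east ledge: 0M 2C)
2. 1 cannibal ← the west ledge.  (the west ledge: 4M 3C; the east ledge: 0M 1C)
3. 4 missionaries → the east ledge.  (the west ledge: 0M 3C; the east ledge: 4M 1C)
4. 1 cannibal ← the west ledge.  (the west ledge: 0M 4C; the east ledge: 4M 0C)
5. 4 cannibals → the east ledge.  (the west ledge: 0M 0C; the east ledge: 4M 4C)

5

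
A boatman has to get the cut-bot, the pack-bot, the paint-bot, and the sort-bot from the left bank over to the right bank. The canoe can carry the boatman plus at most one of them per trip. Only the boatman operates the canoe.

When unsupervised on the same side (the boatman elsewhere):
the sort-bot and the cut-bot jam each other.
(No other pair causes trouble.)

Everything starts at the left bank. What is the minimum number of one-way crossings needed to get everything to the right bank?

Counting alone: the boatman can take at most 1 across per trip to the right bank, so moving all 4 needs at least 4 loaded trips out, with a return between consecutive ones — at least 7 crossings.
The plan below uses exactly 7 crossings, so it is optimal:
1. Boatman goes to the right bank with the cut-bot.
2. Boatman goes back to the left bank alone.
3. Boatman goes to the right bank with the pack-bot.
4. Boatman goes back to the left bank alone.
5. Boatman goes to the right bank with the paint-bot.
6. Boatman goes back to the left bank alone.
7. Boatman goes to the right bank with the sort-bot.

7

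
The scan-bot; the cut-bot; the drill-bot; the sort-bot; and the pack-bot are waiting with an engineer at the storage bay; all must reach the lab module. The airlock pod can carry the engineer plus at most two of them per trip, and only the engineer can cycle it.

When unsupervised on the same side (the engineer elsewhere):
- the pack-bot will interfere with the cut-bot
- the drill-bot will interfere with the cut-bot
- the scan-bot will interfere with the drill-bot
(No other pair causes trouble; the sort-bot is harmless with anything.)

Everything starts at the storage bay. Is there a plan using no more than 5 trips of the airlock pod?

Yes — this plan uses 5 crossings (≤ 5):
1. Engineer goes to the lab module with the cut-bot and the scan-bot.  [the storage bay: the drill-bot, the pack-bot, the sort-bot | the lab module: the cut-bot, the scan-bot]
2. Engineer goes back to the storage bay alone.  [the storage bay: the drill-bot, the pack-bot, the sort-bot | the lab module: the cut-bot, the scan-bot]
3. Engineer goes to the lab module with the sort-bot.  [the storage bay: the drill-bot, the pack-bot | the lab module: the cut-bot, the scan-bot, the sort-bot]
4. Engineer goes back to the storage bay alone.  [the storage bay: the drill-bot, the pack-bot | the lab module: the cut-bot, the scan-bot, the sort-bot]
5. Engineer goes to the lab module with the drill-bot and the pack-bot.  [the storage bay: — | the lab module: the cut-bot, the drill-bot, the pack-bot, the scan-bot, the sort-bot]

Yes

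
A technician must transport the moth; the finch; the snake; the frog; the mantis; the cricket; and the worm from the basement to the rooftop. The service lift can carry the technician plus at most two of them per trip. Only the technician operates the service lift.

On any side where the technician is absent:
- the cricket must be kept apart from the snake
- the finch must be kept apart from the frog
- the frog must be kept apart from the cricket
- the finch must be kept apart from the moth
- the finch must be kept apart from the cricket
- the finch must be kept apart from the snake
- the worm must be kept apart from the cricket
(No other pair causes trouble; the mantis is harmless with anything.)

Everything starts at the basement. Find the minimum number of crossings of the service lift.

Counting alone: the technician can take at most 2 across per trip to the rooftop, so moving all 7 needs at least 4 loaded trips out, with a return between consecutive ones — at least 7 crossings.
The safety rule pushes this higher. Following every safe sequence of crossings, the most of the 7 that can be at the rooftop as the service lift arrives there on crossings 7, 9 is 5, 6 respectively — never all 7.
So no plan with fewer than 11 crossings exists, and this one achieves 11:
1. Technician goes to the rooftop with the cricket and the finch.  [the basement: the frog, the mantis, the moth, the snake, the worm | the rooftop: the cricket, the finch]
2. Technician goes back to the basement with the finch.  [the basement: the finch, the frog, the mantis, the moth, the snake, the worm | the rooftop: the cricket]
3. Technician goes to the rooftop with the finch and the moth.  [the basement: the frog, the mantis, the snake, the worm | the rooftop: the cricket, the finch, the moth]
4. Technician goes back to the basement with the finch.  [the basement: the finch, the frog, the mantis, the snake, the worm | the rooftop: the cricket, the moth]
5. Technician goes to the rooftop with the finch and the mantis.  [the basement: the frog, the snake, the worm | the rooftop: the cricket, the finch, the mantis, the moth]
6. Technician goes back to the basement with the finch.  [the basement: the finch, the frog, the snake, the worm | the rooftop: the cricket, the mantis, the moth]
7. Technician goes to the rooftop with the frog and the snake.  [the basement: the finch, the worm | the rooftop: the cricket, the frog, the mantis, the moth, the snake]
8. Technician goes back to the basement with the cricket.  [the basement: the cricket, the finch, the worm | the rooftop: the frog, the mantis, the moth, the snake]
9. Technician goes to the rooftop with the finch and the worm.  [the basement: the cricket | the rooftop: the finch, the frog, the mantis, the moth, the snake, the worm]
10. Technician goes back to the basement with the finch.  [the basement: the cricket, the finch | the rooftop: the frog, the mantis, the moth, the snake, the worm]
11. Technician goes to the rooftop with the cricket and the finch.  [the basement: — | the rooftop: the cricket, the finch, the frog, the mantis, the moth, the snake, the worm]

11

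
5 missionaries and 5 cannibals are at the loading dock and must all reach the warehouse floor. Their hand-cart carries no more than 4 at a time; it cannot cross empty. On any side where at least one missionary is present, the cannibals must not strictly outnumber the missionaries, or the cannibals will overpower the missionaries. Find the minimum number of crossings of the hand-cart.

7

Counting alone: each trip to the warehouse floor takes at most 4 across and each return brings at least 1 back, so after t trips out (and t−1 returns) at most 4t − (t−1) of the 10 are across; that first reaches 10 at t = 3, so at least 5 crossings are needed.
The safety rule pushes this higher. Following every safe sequence of crossings, the most of the 10 that can be at the warehouse floor as the hand-cart arrives there on crossing 5 is 9 — never all 10.
So no plan with fewer than 7 crossings exists, and this one achieves 7:
1. 2 cannibals → the warehouse floor.  (the loading dock: 5M 3C; the warehouse floor: 0M 2C)
2. 1 cannibal ← the loading dock.  (the loading dock: 5M 4C; the warehouse floor: 0M 1C)
3. 4 cannibals → the warehouse floor.  (the loading dock: 5M 0C; the warehouse floor: 0M 5C)
4. 1 cannibal ← the loading dock.  (the loading dock: 5M 1C; the warehouse floor: 0M 4C)
5. 4 missionaries → the warehouse floor.  (the loading dock: 1M 1C; the warehouse floor: 4M 4C)
6. 1 missionary and 1 cannibal ← the loading dock.  (the loading dock: 2M 2C; the warehouse floor: 3M 3C)
7. 2 missionaries and 2 cannibals → the warehouse floor.  (the loading dock: 0M 0C; the warehouse floor: 5M 5C)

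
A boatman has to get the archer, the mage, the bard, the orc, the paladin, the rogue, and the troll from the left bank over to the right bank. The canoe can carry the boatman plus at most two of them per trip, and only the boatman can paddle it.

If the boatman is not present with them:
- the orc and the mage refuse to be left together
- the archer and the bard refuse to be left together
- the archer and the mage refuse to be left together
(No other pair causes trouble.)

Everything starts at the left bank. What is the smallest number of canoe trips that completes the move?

Counting alone: the boatman can take at most 2 across per trip to the right bank, so moving all 7 needs at least 4 loaded trips out, with a return between consecutive ones — at least 7 crossings.
The plan below uses exactly 7 crossings, so it is optimal:
1. Boatman goes to the right bank with the archer and the mage.
2. Boatman goes back to the left bank with the archer.
3. Boatman goes to the right bank with the bard and the paladin.
4. Boatman goes back to the left bank alone.
5. Boatman goes to the right bank with the rogue and the troll.
6. Boatman goes back to the left bank alone.
7. Boatman goes to the right bank with the archer and the orc.

7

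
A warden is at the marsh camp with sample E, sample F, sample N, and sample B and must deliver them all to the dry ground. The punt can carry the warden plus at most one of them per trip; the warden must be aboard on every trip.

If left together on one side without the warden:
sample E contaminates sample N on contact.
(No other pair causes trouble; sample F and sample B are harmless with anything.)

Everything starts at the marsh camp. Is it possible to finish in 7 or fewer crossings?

Yes — this plan uses 7 crossings (≤ 7):
1. Warden goes to the dry ground with sample E.  [the marsh camp: sample B, sample F, sample N | the dry ground: sample E]
2. Warden goes back to the marsh camp alone.  [the marsh camp: sample B, sample F, sample N | the dry ground: sample E]
3. Warden goes to the dry ground with sample F.  [the marsh camp: sample B, sample N | the dry ground: sample E, sample F]
4. Warden goes back to the marsh camp alone.  [the marsh camp: sample B, sample N | the dry ground: sample E, sample F]
5. Warden goes to the dry ground with sample B.  [the marsh camp: sample N | the dry ground: sample B, sample E, sample F]
6. Warden goes back to the marsh camp alone.  [the marsh camp: sample N | the dry ground: sample B, sample E, sample F]
7. Warden goes to the dry ground with sample N.  [the marsh camp: — | the dry ground: sample B, sample E, sample F, sample N]

Yes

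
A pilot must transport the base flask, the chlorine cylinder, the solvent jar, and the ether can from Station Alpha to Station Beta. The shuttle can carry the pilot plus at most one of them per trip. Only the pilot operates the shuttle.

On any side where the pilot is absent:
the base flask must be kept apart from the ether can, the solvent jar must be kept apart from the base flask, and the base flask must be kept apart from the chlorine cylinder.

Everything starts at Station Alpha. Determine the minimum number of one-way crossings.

Following every safe sequence of crossings from the start, the most of the 4 that can be at Station Beta as the shuttle arrives there on crossings 1, 3 is 1, 2 respectively; the best ever achieved is 2 of 4.
From crossing 5 on, no configuration arises that was not already reachable earlier: only 9 distinct safe configurations (who is on which side, and where the shuttle is) can ever be reached, none of them has everyone across, and every continuation just revisits them. So no valid plan exists.

impossible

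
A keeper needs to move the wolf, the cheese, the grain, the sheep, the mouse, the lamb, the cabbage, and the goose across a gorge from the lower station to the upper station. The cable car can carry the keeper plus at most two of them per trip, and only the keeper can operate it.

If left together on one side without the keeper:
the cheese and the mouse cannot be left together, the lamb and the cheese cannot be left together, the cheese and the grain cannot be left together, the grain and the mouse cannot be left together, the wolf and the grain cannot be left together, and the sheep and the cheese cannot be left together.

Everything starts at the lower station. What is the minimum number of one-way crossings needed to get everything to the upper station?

Counting alone: the keeper can take at most 2 across per trip to the upper station, so moving all 8 needs at least 4 loaded trips out, with a return between consecutive ones — at least 7 crossings.
The safety rule pushes this higher. Following every safe sequence of crossings, the most of the 8 that can be at the upper station as the cable car arrives there on crossings 7, 9, 11 is 5, 6, 7 respectively — never all 8.
So no plan with fewer than 13 crossings exists, and this one achieves 13:
1. Keeper goes to the upper station with the cheese and the grain.
2. Keeper goes back to the lower station with the cheese.
3. Keeper goes to the upper station with the cheese and the wolf.
4. Keeper goes back to the lower station with the grain.
5. Keeper goes to the upper station with the cabbage and the grain.
6. Keeper goes back to the lower station with the grain.
7. Keeper goes to the upper station with the goose and the grain.
8. Keeper goes back to the lower station with the grain.
9. Keeper goes to the upper station with the mouse and the sheep.
10. Keeper goes back to the lower station with the cheese.
11. Keeper goes to the upper station with the cheese and the lamb.
12. Keeper goes back to the lower station with the cheese.
13. Keeper goes to the upper station with the cheese and the grain.

13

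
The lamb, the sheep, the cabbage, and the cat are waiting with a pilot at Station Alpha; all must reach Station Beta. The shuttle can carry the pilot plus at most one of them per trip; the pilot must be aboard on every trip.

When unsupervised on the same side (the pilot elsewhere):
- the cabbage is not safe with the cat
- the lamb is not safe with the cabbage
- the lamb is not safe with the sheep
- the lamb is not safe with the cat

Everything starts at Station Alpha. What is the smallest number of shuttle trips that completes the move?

impossible

Whatever the first load, the items left behind include a forbidden pair without the pilot. No opening move is safe, so no plan exists.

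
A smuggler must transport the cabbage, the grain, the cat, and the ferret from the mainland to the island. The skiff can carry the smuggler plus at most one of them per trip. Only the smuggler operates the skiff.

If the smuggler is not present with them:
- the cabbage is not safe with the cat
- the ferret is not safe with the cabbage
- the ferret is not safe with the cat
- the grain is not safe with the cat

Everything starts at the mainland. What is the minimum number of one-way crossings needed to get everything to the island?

Whatever the first load, the items left behind include a forbidden pair without the smuggler. No opening move is safe, so no plan exists.

impossible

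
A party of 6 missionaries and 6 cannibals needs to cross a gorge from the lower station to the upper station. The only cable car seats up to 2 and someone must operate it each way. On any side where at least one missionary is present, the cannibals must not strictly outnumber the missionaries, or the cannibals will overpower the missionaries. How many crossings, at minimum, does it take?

Following every safe sequence of crossings from the start, the most of the 12 that can be at the upper station as the cable car arrives there on crossings 1, 3, 5, 7, 9 is 2, 3, 4, 5, 6 respectively; the best ever achieved is 6 of 12.
From crossing 11 on, no configuration arises that was not already reachable earlier: only 15 distinct safe configurations (who is on which side, and where the cable car is) can ever be reached, none of them has everyone across, and every continuation just revisits them. They are: 0 missionaries + 0 cannibals across (cable car back at the start); 0 missionaries + 1 cannibal across (cable car there); 0 missionaries + 1 cannibal across (cable car back at the start); 0 missionaries + 2 cannibals across (cable car there); 0 missionaries + 2 cannibals across (cable car back at the start); 0 missionaries + 3 cannibals across (cable car there); 0 missionaries + 3 cannibals across (cable car back at the start); 0 missionaries + 4 cannibals across (cable car there); 0 missionaries + 4 cannibals across (cable car back at the start); 0 missionaries + 5 cannibals across (cable car there); 0 missionaries + 5 cannibals across (cable car back at the start); 0 missionaries + 6 cannibals across (cable car there); 1 missionary + 1 cannibal across (cable car there); 1 missionary + 1 cannibal across (cable car back at the start); 2 missionaries + 2 cannibals across (cable car there). So no valid plan exists.

impossible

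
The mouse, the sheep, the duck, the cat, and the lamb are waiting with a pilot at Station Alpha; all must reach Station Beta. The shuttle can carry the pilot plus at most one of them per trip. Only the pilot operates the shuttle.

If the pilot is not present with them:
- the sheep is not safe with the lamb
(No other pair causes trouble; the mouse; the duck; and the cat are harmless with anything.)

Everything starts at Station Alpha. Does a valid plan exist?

1. Pilot goes to Station Beta with the sheep.  [Station Alpha: the cat, the duck, the lamb, the mouse | Station Beta: the sheep]
2. Pilot goes back to Station Alpha alone.  [Station Alpha: the cat, the duck, the lamb, the mouse | Station Beta: the sheep]
3. Pilot goes to Station Beta with the mouse.  [Station Alpha: the cat, the duck, the lamb | Station Beta: the mouse, the sheep]
4. Pilot goes back to Station Alpha alone.  [Station Alpha: the cat, the duck, the lamb | Station Beta: the mouse, the sheep]
5. Pilot goes to Station Beta with the duck.  [Station Alpha: the cat, the lamb | Station Beta: the duck, the mouse, the sheep]
6. Pilot goes back to Station Alpha alone.  [Station Alpha: the cat, the lamb | Station Beta: the duck, the mouse, the sheep]
7. Pilot goes to Station Beta with the cat.  [Station Alpha: the lamb | Station Beta: the cat, the duck, the mouse, the sheep]
8. Pilot goes back to Station Alpha alone.  [Station Alpha: the lamb | Station Beta: the cat, the duck, the mouse, the sheep]
9. Pilot goes to Station Beta with the lamb.  [Station Alpha: — | Station Beta: the cat, the duck, the lamb, the mouse, the sheep]

Yes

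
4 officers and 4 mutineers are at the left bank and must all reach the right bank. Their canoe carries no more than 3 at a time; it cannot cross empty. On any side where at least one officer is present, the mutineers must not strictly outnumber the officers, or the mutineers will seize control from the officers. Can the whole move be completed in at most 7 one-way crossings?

No

Counting alone: each trip to the right bank takes at most 3 across and each return brings at least 1 back, so after t trips out (and t−1 returns) at most 3t − (t−1) of the 8 are across; that first reaches 8 at t = 4, so at least 7 crossings are needed.
The safety rule pushes this higher. Following every safe sequence of crossings, the most of the 8 that can be at the right bank as the canoe arrives there on crossing 7 is 7 — never all 8.
So the move cannot be finished within 7 crossings. (The shortest complete plan takes 9:)
1. 2 mutineers → the right bank.  (the left bank: 4O 2M; the right bank: 0O 2M)
2. 1 mutineer ← the left bank.  (the left bank: 4O 3M; the right bank: 0O 1M)
3. 3 mutineers → the right bank.  (the left bank: 4O 0M; the right bank: 0O 4M)
4. 1 mutineer ← the left bank.  (the left bank: 4O 1M; the right bank: 0O 3M)
5. 3 officers → the right bank.  (the left bank: 1O 1M; the right bank: 3O 3M)
6. 1 officer and 1 mutineer ← the left bank.  (the left bank: 2O 2M; the right bank: 2O 2M)
7. 2 officers → the right bank.  (the left bank: 0O 2M; the right bank: 4O 2M)
8. 1 mutineer ← the left bank.  (the left bank: 0O 3M; the right bank: 4O 1M)
9. 3 mutineers → the right bank.  (the left bank: 0O 0M; the right bank: 4O 4M)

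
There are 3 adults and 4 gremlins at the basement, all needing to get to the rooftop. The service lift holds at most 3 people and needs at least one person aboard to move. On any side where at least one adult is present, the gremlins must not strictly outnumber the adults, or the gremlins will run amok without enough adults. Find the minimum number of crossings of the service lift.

The gremlins already outnumber the adults at the basement before anyone moves, so the starting position itself is disallowed.

impossible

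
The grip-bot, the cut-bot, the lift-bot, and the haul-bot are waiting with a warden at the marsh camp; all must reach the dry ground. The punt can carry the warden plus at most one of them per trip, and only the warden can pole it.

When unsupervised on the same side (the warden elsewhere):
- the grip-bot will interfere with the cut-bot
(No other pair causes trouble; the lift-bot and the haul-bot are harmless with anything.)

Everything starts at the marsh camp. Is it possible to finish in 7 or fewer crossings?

Yes — this plan uses 7 crossings (≤ 7):
1. Warden goes to the dry ground with the grip-bot.  [the marsh camp: the cut-bot, the haul-bot, the lift-bot | the dry ground: the grip-bot]
2. Warden goes back to the marsh camp alone.  [the marsh camp: the cut-bot, the haul-bot, the lift-bot | the dry ground: the grip-bot]
3. Warden goes to the dry ground with the lift-bot.  [the marsh camp: the cut-bot, the haul-bot | the dry ground: the grip-bot, the lift-bot]
4. Warden goes back to the marsh camp alone.  [the marsh camp: the cut-bot, the haul-bot | the dry ground: the grip-bot, the lift-bot]
5. Warden goes to the dry ground with the haul-bot.  [the marsh camp: the cut-bot | the dry ground: the grip-bot, the haul-bot, the lift-bot]
6. Warden goes back to the marsh camp alone.  [the marsh camp: the cut-bot | the dry ground: the grip-bot, the haul-bot, the lift-bot]
7. Warden goes to the dry ground with the cut-bot.  [the marsh camp: — | the dry ground: the cut-bot, the grip-bot, the haul-bot, the lift-bot]

Yes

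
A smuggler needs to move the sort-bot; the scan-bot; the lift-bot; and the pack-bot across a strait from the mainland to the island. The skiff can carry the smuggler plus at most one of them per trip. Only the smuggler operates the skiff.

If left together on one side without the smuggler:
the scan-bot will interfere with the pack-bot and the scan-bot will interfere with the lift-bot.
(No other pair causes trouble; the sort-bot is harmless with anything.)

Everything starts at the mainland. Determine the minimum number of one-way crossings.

9

Counting alone: the smuggler can take at most 1 across per trip to the island, so moving all 4 needs at least 4 loaded trips out, with a return between consecutive ones — at least 7 crossings.
The safety rule pushes this higher. Following every safe sequence of crossings, the most of the 4 that can be at the island as the skiff arrives there on crossing 7 is 3 — never all 4.
So no plan with fewer than 9 crossings exists, and this one achieves 9:
1. Smuggler goes to the island with the scan-bot.  [the mainland: the lift-bot, the pack-bot, the sort-bot | the island: the scan-bot]
2. Smuggler goes back to the mainland alone.  [the mainland: the lift-bot, the pack-bot, the sort-bot | the island: the scan-bot]
3. Smuggler goes to the island with the sort-bot.  [the mainland: the lift-bot, the pack-bot | the island: the scan-bot, the sort-bot]
4. Smuggler goes back to the mainland alone.  [the mainland: the lift-bot, the pack-bot | the island: the scan-bot, the sort-bot]
5. Smuggler goes to the island with the lift-bot.  [the mainland: the pack-bot | the island: the lift-bot, the scan-bot, the sort-bot]
6. Smuggler goes back to the mainland with the scan-bot.  [the mainland: the pack-bot, the scan-bot | the island: the lift-bot, the sort-bot]
7. Smuggler goes to the island with the pack-bot.  [the mainland: the scan-bot | the island: the lift-bot, the pack-bot, the sort-bot]
8. Smuggler goes back to the mainland alone.  [the mainland: the scan-bot | the island: the lift-bot, the pack-bot, the sort-bot]
9. Smuggler goes to the island with the scan-bot.  [the mainland: — | the island: the lift-bot, the pack-bot, the scan-bot, the sort-bot]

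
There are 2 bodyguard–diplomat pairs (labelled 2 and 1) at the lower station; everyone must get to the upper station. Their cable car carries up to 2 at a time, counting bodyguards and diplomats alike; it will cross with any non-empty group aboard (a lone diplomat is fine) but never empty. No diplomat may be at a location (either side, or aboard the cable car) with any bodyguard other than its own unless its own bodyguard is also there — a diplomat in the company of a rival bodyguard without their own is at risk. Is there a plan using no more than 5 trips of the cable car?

Yes

Yes — this plan uses 5 crossings (≤ 5):
1. bodyguard 2 and diplomat 2 cross → the upper station.
2. bodyguard 2 crosses ← the lower station.
3. bodyguard 1 and bodyguard 2 cross → the upper station.
4. bodyguard 1 crosses ← the lower station.
5. bodyguard 1 and diplomat 1 cross → the upper station.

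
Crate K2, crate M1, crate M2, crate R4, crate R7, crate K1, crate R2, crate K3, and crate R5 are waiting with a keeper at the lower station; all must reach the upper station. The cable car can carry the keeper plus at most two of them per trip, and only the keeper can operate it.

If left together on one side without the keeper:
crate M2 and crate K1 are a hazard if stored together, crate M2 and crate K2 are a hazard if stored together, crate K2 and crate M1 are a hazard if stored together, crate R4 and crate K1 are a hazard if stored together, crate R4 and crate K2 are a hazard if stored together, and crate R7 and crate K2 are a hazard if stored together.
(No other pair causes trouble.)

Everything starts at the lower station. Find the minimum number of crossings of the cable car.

Counting alone: the keeper can take at most 2 across per trip to the upper station, so moving all 9 needs at least 5 loaded trips out, with a return between consecutive ones — at least 9 crossings.
The safety rule pushes this higher. Following every safe sequence of crossings, the most of the 9 that can be at the upper station as the cable car arrives there on crossing 9 is 8 — never all 9.
So no plan with fewer than 11 crossings exists, and this one achieves 11:
1. Keeper goes to the upper station with crate K1 and crate K2.
2. Keeper goes back to the lower station alone.
3. Keeper goes to the upper station with crate R2.
4. Keeper goes back to the lower station alone.
5. Keeper goes to the upper station with crate M1 and crate M2.
6. Keeper goes back to the lower station with crate K1 and crate K2.
7. Keeper goes to the upper station with crate R4 and crate R7.
8. Keeper goes back to the lower station alone.
9. Keeper goes to the upper station with crate K3 and crate R5.
10. Keeper goes back to the lower station alone.
11. Keeper goes to the upper station with crate K1 and crate K2.

11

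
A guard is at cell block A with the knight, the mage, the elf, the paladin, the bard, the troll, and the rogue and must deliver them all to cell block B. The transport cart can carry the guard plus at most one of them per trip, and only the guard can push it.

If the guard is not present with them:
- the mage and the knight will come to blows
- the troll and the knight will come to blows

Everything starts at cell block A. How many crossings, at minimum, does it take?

Counting alone: the guard can take at most 1 across per trip to cell block B, so moving all 7 needs at least 7 loaded trips out, with a return between consecutive ones — at least 13 crossings.
The safety rule pushes this higher. Following every safe sequence of crossings, the most of the 7 that can be at cell block B as the transport cart arrives there on crossing 13 is 6 — never all 7.
So no plan with fewer than 15 crossings exists, and this one achieves 15:
1. Guard goes to cell block B with the knight.  [cell block A: the bard, the elf, the mage, the paladin, the rogue, the troll | cell block B: the knight]
2. Guard goes back to cell block A alone.  [cell block A: the bard, the elf, the mage, the paladin, the rogue, the troll | cell block B: the knight]
3. Guard goes to cell block B with the mage.  [cell block A: the bard, the elf, the paladin, the rogue, the troll | cell block B: the knight, the mage]
4. Guard goes back to cell block A with the knight.  [cell block A: the bard, the elf, the knight, the paladin, the rogue, the troll | cell block B: the mage]
5. Guard goes to cell block B with the troll.  [cell block A: the bard, the elf, the knight, the paladin, the rogue | cell block B: the mage, the troll]
6. Guard goes back to cell block A alone.  [cell block A: the bard, the elf, the knight, the paladin, the rogue | cell block B: the mage, the troll]
7. Guard goes to cell block B with the elf.  [cell block A: the bard, the knight, the paladin, the rogue | cell block B: the elf, the mage, the troll]
8. Guard goes back to cell block A alone.  [cell block A: the bard, the knight, the paladin, the rogue | cell block B: the elf, the mage, the troll]
9. Guard goes to cell block B with the paladin.  [cell block A: the bard, the knight, the rogue | cell block B: the elf, the mage, the paladin, the troll]
10. Guard goes back to cell block A alone.  [cell block A: the bard, the knight, the rogue | cell block B: the elf, the mage, the paladin, the troll]
11. Guard goes to cell block B with the bard.  [cell block A: the knight, the rogue | cell block B: the bard, the elf, the mage, the paladin, the troll]
12. Guard goes back to cell block A alone.  [cell block A: the knight, the rogue | cell block B: the bard, the elf, the mage, the paladin, the troll]
13. Guard goes to cell block B with the rogue.  [cell block A: the knight | cell block B: the bard, the elf, the mage, the paladin, the rogue, the troll]
14. Guard goes back to cell block A alone.  [cell block A: the knight | cell block B: the bard, the elf, the mage, the paladin, the rogue, the troll]
15. Guard goes to cell block B with the knight.  [cell block A: — | cell block B: the bard, the elf, the knight, the mage, the paladin, the rogue, the troll]

15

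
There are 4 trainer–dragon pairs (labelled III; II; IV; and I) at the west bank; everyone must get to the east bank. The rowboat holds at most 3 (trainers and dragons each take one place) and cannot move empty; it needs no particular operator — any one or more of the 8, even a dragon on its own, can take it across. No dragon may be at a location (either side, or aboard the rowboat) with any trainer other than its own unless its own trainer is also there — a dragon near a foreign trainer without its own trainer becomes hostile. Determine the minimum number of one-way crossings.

Counting alone: each trip to the east bank takes at most 3 across and each return brings at least 1 back, so after t trips out (and t−1 returns) at most 3t − (t−1) of the 8 are across; that first reaches 8 at t = 4, so at least 7 crossings are needed.
The safety rule pushes this higher. Following every safe sequence of crossings, the most of the 8 that can be at the east bank as the rowboat arrives there on crossing 7 is 7 — never all 8.
So no plan with fewer than 9 crossings exists, and this one achieves 9:
1. dragon III and trainer III cross → the east bank.
2. trainer III crosses ← the west bank.
3. dragon II, trainer II, and trainer III cross → the east bank.
4. dragon III and trainer III cross ← the west bank.
5. trainer I, trainer III, and trainer IV cross → the east bank.
6. dragon II crosses ← the west bank.
7. dragon II and dragon III cross → the east bank.
8. dragon III crosses ← the west bank.
9. dragon I, dragon III, and dragon IV cross → the east bank.

9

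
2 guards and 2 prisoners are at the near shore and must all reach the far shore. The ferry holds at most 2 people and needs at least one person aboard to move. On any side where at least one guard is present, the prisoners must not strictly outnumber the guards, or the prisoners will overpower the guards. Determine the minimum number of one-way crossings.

Counting alone: each trip to the far shore takes at most 2 across and each return brings at least 1 back, so after t trips out (and t−1 returns) at most 2t − (t−1) of the 4 are across; that first reaches 4 at t = 3, so at least 5 crossings are needed.
The plan below uses exactly 5 crossings, so it is optimal:
1. 2 prisoners → the far shore.  (the near shore: 2G 0P; the far shore: 0G 2P)
2. 1 prisoner ← the near shore.  (the near shore: 2G 1P; the far shore: 0G 1P)
3. 2 guards → the far shore.  (the near shore: 0G 1P; the far shore: 2G 1P)
4. 1 prisoner ← the near shore.  (the near shore: 0G 2P; the far shore: 2G 0P)
5. 2 prisoners → the far shore.  (the near shore: 0G 0P; the far shore: 2G 2P)

5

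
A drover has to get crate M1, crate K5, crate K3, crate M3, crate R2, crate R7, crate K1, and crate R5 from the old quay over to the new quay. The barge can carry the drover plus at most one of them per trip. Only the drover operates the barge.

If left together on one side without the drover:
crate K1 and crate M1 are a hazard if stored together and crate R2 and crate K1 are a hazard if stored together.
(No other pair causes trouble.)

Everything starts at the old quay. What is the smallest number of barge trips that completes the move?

Counting alone: the drover can take at most 1 across per trip to the new quay, so moving all 8 needs at least 8 loaded trips out, with a return between consecutive ones — at least 15 crossings.
The safety rule pushes this higher. Following every safe sequence of crossings, the most of the 8 that can be at the new quay as the barge arrives there on crossing 15 is 7 — never all 8.
So no plan with fewer than 17 crossings exists, and this one achieves 17:
1. Drover goes to the new quay with crate K1.  [the old quay: crate K3, crate K5, crate M1, crate M3, crate R2, crate R5, crate R7 | the new quay: crate K1]
2. Drover goes back to the old quay alone.  [the old quay: crate K3, crate K5, crate M1, crate M3, crate R2, crate R5, crate R7 | the new quay: crate K1]
3. Drover goes to the new quay with crate M1.  [the old quay: crate K3, crate K5, crate M3, crate R2, crate R5, crate R7 | the new quay: crate K1, crate M1]
4. Drover goes back to the old quay with crate K1.  [the old quay: crate K1, crate K3, crate K5, crate M3, crate R2, crate R5, crate R7 | the new quay: crate M1]
5. Drover goes to the new quay with crate R2.  [the old quay: crate K1, crate K3, crate K5, crate M3, crate R5, crate R7 | the new quay: crate M1, crate R2]
6. Drover goes back to the old quay alone.  [the old quay: crate K1, crate K3, crate K5, crate M3, crate R5, crate R7 | the new quay: crate M1, crate R2]
7. Drover goes to the new quay with crate K5.  [the old quay: crate K1, crate K3, crate M3, crate R5, crate R7 | the new quay: crate K5, crate M1, crate R2]
8. Drover goes back to the old quay alone.  [the old quay: crate K1, crate K3, crate M3, crate R5, crate R7 | the new quay: crate K5, crate M1, crate R2]
9. Drover goes to the new quay with crate K3.  [the old quay: crate K1, crate M3, crate R5, crate R7 | the new quay: crate K3, crate K5, crate M1, crate R2]
10. Drover goes back to the old quay alone.  [the old quay: crate K1, crate M3, crate R5, crate R7 | the new quay: crate K3, crate K5, crate M1, crate R2]
11. Drover goes to the new quay with crate M3.  [the old quay: crate K1, crate R5, crate R7 | the new quay: crate K3, crate K5, crate M1, crate M3, crate R2]
12. Drover goes back to the old quay alone.  [the old quay: crate K1, crate R5, crate R7 | the new quay: crate K3, crate K5, crate M1, crate M3, crate R2]
13. Drover goes to the new quay with crate R7.  [the old quay: crate K1, crate R5 | the new quay: crate K3, crate K5, crate M1, crate M3, crate R2, crate R7]
14. Drover goes back to the old quay alone.  [the old quay: crate K1, crate R5 | the new quay: crate K3, crate K5, crate M1, crate M3, crate R2, crate R7]
15. Drover goes to the new quay with crate R5.  [the old quay: crate K1 | the new quay: crate K3, crate K5, crate M1, crate M3, crate R2, crate R5, crate R7]
16. Drover goes back to the old quay alone.  [the old quay: crate K1 | the new quay: crate K3, crate K5, crate M1, crate M3, crate R2, crate R5, crate R7]
17. Drover goes to the new quay with crate K1.  [the old quay: — | the new quay: crate K1, crate K3, crate K5, crate M1, crate M3, crate R2, crate R5, crate R7]

17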